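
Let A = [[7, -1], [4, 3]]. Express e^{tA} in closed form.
A has Jordan form J = [[5, 1], [0, 5]] with A = PJP^{-1}, so e^{tA} = P e^{tJ} P^{-1}.

For a Jordan block J_k(λ), e^{tJ_k(λ)} = e^{λt} · (I + tN + t^2 N^2/2! + ... + t^{k-1} N^{k-1}/(k-1)!) where N is the nilpotent superdiagonal part.

Assembling the blocks and conjugating back gives the entries of e^{tA} as shown above.

e^{tA} = [[(2*t + 1)*e^{5*t}, -t*e^{5*t}], [4*t*e^{5*t}, (1 - 2*t)*e^{5*t}]]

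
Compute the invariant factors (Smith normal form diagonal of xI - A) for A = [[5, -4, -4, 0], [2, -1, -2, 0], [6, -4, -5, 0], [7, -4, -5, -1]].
The Jordan structure of A has elementary divisors (x + 1)^2, (x + 1), (x - 1). Arranging the block sizes at each eigenvalue in decreasing order and taking row products gives the invariant factors.

Invariant factors (smallest first, each dividing the next): x + 1, (x - 1)(x + 1)^2.

Check: the last factor (x - 1)(x + 1)^2 is the minimal polynomial, and the product (x - 1)(x + 1)^3 is the characteristic polynomial.

x + 1, (x - 1)(x + 1)^2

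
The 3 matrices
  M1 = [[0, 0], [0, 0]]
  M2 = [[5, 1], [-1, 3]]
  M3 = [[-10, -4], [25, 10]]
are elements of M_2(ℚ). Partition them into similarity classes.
Characteristic polynomials: χ_{M1} = x^2, χ_{M2} = (x - 4)^2, χ_{M3} = x^2.

{M1}: invariant factors x, x.

{M2}: invariant factors (x - 4)^2.

{M3}: invariant factors x^2.

Matrices are similar if and only if their invariant-factor lists agree; the partition into similarity classes is {M1}, {M2}, {M3}.

3 classes: {M1}, {M2}, {M3}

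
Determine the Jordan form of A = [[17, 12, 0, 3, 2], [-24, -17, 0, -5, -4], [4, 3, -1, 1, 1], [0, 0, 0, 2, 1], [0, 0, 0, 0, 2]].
The characteristic polynomial is det(xI - A) = (x - 2)^2(x - 1)(x + 1)^2, so the eigenvalues are -1 (algebraic multiplicity 2), 1 (algebraic multiplicity 1), 2 (algebraic multiplicity 2).

For λ = -1: rank(A + I) = 4, rank((A + I)^2) = 3. The eigenspace has dimension 5 - 4 = 1, so there is 1 Jordan block; the rank sequence gives block sizes [2].

For λ = 1: algebraic multiplicity 1 gives one 1×1 block.

For λ = 2: rank(A - 2I) = 4, rank((A - 2I)^2) = 3. The eigenspace has dimension 5 - 4 = 1, so there is 1 Jordan block; the rank sequence gives block sizes [2].

Assembling the blocks gives the Jordan form J above.

J = [[-1, 1, 0, 0, 0], [0, -1, 0, 0, 0], [0, 0, 1, 0, 0], [0, 0, 0, 2, 1], [0, 0, 0, 0, 2]]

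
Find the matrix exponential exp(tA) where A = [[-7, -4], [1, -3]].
e^{tA} = [[(1 - 2*t)*e^{-5*t}, -4*t*e^{-5*t}], [t*e^{-5*t}, (2*t + 1)*e^{-5*t}]]

A has Jordan form J = [[-5, 1], [0, -5]] with A = PJP^{-1}, so e^{tA} = P e^{tJ} P^{-1}.

For a Jordan block J_k(λ), e^{tJ_k(λ)} = e^{λt} · (I + tN + t^2 N^2/2! + ... + t^{k-1} N^{k-1}/(k-1)!) where N is the nilpotent superdiagonal part.

Assembling the blocks and conjugating back gives the entries of e^{tA} as shown above.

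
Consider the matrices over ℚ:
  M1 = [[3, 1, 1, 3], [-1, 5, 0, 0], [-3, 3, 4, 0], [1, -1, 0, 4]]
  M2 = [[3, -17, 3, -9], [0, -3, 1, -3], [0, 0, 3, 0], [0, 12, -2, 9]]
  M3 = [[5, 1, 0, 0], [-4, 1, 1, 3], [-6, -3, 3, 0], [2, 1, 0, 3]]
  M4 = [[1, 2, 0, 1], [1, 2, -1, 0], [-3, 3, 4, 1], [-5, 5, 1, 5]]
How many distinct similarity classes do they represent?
Characteristic polynomials: χ_{M1} = (x - 4)^4, χ_{M2} = (x - 3)^4, χ_{M3} = (x - 3)^4, χ_{M4} = (x - 3)^4.

{M1}: invariant factors x - 4, (x - 4)^3.

{M2, M3, M4}: invariant factors x - 3, (x - 3)^3.

Matrices are similar if and only if their invariant-factor lists agree; the partition into similarity classes is {M1}, {M2, M3, M4}.

2 classes: {M1}, {M2, M3, M4}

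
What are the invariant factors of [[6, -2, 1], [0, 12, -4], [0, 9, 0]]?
(x - 6)^3

The Jordan structure of A has elementary divisors (x - 6)^3. Arranging the block sizes at each eigenvalue in decreasing order and taking row products gives the invariant factors.

Invariant factors (smallest first, each dividing the next): (x - 6)^3.

Check: the last factor (x - 6)^3 is the minimal polynomial, and the product (x - 6)^3 is the characteristic polynomial.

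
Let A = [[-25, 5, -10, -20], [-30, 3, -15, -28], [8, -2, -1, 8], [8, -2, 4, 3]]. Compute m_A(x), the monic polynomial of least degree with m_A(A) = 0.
The characteristic polynomial factors as (x + 5)^4. The minimal polynomial is ∏(x - λ)^{k_λ} where k_λ is the size of the largest Jordan block at λ.

For λ = -5: rank(A + 5I) = 2, and the largest Jordan block has size 3 (the smallest k with rank((A + 5I)^k) = rank((A + 5I)^(k+1))).

So m_A(x) = (x + 5)^3.

m_A(x) = (x + 5)^3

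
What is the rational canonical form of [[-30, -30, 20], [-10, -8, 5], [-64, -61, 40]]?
The invariant factors of A (the non-unit diagonal entries of the Smith normal form of xI - A over ℚ[x]) are (x - 2)(x^2 + 5), each dividing the next. The characteristic polynomial is their product, (x - 2)(x^2 + 5).

The rational canonical form is the block-diagonal matrix of companion matrices C(f_i):
R = [[0, 0, 10], [1, 0, -5], [0, 1, 2]].

Note the characteristic polynomial does not split into linear factors over ℚ, so A has no Jordan form over ℚ; the rational canonical form exists over any field.

R = [[0, 0, 10], [1, 0, -5], [0, 1, 2]]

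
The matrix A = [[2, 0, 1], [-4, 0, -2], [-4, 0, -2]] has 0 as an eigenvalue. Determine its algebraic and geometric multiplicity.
algebraic multiplicity 3, geometric multiplicity 2

The characteristic polynomial is x^3, so the factor x appears with exponent 3: the algebraic multiplicity is 3.

rank(A) = 1, so the eigenspace has dimension 3 - 1 = 2: the geometric multiplicity is 2.

Since 2 < 3, A is not diagonalizable.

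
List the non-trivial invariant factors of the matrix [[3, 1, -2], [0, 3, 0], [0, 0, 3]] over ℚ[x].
x - 3, (x - 3)^2

The Jordan structure of A has elementary divisors (x - 3)^2, (x - 3). Arranging the block sizes at each eigenvalue in decreasing order and taking row products gives the invariant factors.

Invariant factors (smallest first, each dividing the next): x - 3, (x - 3)^2.

Check: the last factor (x - 3)^2 is the minimal polynomial, and the product (x - 3)^3 is the characteristic polynomial.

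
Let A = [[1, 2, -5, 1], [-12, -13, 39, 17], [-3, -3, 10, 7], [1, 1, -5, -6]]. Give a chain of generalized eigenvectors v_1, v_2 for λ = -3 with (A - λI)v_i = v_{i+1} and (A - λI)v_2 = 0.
v_1 = [[0, 6, 2, -1]]^T, v_2 = [[1, 1, 1, -1]]^T

We seek v_1 ∈ ker((A + 3I)^2) \ ker(A + 3I), then set v_{i+1} = (A + 3I) v_i.

One such chain is v_1 = [[0, 6, 2, -1]]^T, v_2 = [[1, 1, 1, -1]]^T. Check: (A + 3I) v_2 = [[0, 0, 0, 0]]^T = 0.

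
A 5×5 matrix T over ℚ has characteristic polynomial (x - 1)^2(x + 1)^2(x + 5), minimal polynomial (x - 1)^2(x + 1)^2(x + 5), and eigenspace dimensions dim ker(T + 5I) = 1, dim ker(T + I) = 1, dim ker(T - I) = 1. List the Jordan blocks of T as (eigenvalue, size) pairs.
λ = -5: algebraic multiplicity 1 (exponent in χ_T), largest block size 1 (exponent in m_T), 1 block (geometric multiplicity). This forces block sizes [1].
λ = -1: algebraic multiplicity 2 (exponent in χ_T), largest block size 2 (exponent in m_T), 1 block (geometric multiplicity). This forces block sizes [2].
λ = 1: algebraic multiplicity 2 (exponent in χ_T), largest block size 2 (exponent in m_T), 1 block (geometric multiplicity). This forces block sizes [2].

Jordan blocks: (-5, 1), (-1, 2), (1, 2)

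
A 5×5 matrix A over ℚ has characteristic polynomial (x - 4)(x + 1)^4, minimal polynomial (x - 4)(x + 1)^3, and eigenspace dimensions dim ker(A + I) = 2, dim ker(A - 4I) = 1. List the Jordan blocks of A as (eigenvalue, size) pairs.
Jordan blocks: (-1, 3), (-1, 1), (4, 1)

λ = -1: algebraic multiplicity 4 (exponent in χ_A), largest block size 3 (exponent in m_A), 2 blocks (geometric multiplicity). These force block sizes [3, 1].
λ = 4: algebraic multiplicity 1 (exponent in χ_A), largest block size 1 (exponent in m_A), 1 block (geometric multiplicity). This forces block sizes [1].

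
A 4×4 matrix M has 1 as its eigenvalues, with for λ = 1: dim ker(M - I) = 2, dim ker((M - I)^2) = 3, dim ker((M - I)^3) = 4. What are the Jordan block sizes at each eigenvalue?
Jordan blocks: (1, 3), (1, 1)

λ = 1: successive nullity increments [2, 1, 1] count blocks of size ≥ k; block sizes are [3, 1].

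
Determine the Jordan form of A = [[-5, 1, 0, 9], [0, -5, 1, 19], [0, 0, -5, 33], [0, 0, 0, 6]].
The characteristic polynomial is det(xI - A) = (x - 6)(x + 5)^3, so the eigenvalues are -5 (algebraic multiplicity 3), 6 (algebraic multiplicity 1).

For λ = -5: rank(A + 5I) = 3, rank((A + 5I)^2) = 2, rank((A + 5I)^3) = 1. The eigenspace has dimension 4 - 3 = 1, so there is 1 Jordan block; the rank sequence gives block sizes [3].

For λ = 6: algebraic multiplicity 1 gives one 1×1 block.

Assembling the blocks gives the Jordan form J above.

J = [[-5, 1, 0, 0], [0, -5, 1, 0], [0, 0, -5, 0], [0, 0, 0, 6]]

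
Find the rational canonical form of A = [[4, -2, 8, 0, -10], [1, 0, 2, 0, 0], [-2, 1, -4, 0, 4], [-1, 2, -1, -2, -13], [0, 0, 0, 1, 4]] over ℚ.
The invariant factors of A (the non-unit diagonal entries of the Smith normal form of xI - A over ℚ[x]) are (x - 1)^2(x^3 + 4x + 2), each dividing the next. The characteristic polynomial is their product, (x - 1)^2(x^3 + 4x + 2).

The rational canonical form is the block-diagonal matrix of companion matrices C(f_i):
R = [[0, 0, 0, 0, -2], [1, 0, 0, 0, 0], [0, 1, 0, 0, 6], [0, 0, 1, 0, -5], [0, 0, 0, 1, 2]].

Note the characteristic polynomial does not split into linear factors over ℚ, so A has no Jordan form over ℚ; the rational canonical form exists over any field.

R = [[0, 0, 0, 0, -2], [1, 0, 0, 0, 0], [0, 1, 0, 0, 6], [0, 0, 1, 0, -5], [0, 0, 0, 1, 2]]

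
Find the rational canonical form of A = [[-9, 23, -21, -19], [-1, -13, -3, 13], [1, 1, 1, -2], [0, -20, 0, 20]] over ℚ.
The invariant factors of A (the non-unit diagonal entries of the Smith normal form of xI - A over ℚ[x]) are x + 2, (x - 5)(x + 2)^2, each dividing the next. The characteristic polynomial is their product, (x - 5)(x + 2)^3.

The rational canonical form is the block-diagonal matrix of companion matrices C(f_i):
R = [[-2, 0, 0, 0], [0, 0, 0, 20], [0, 1, 0, 16], [0, 0, 1, 1]].

R = [[-2, 0, 0, 0], [0, 0, 0, 20], [0, 1, 0, 16], [0, 0, 1, 1]]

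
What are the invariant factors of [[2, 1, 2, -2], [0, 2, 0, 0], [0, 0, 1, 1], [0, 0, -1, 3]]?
(x - 2)^2, (x - 2)^2

The Jordan structure of A has elementary divisors (x - 2)^2, (x - 2)^2. Arranging the block sizes at each eigenvalue in decreasing order and taking row products gives the invariant factors.

Invariant factors (smallest first, each dividing the next): (x - 2)^2, (x - 2)^2.

Check: the last factor (x - 2)^2 is the minimal polynomial, and the product (x - 2)^4 is the characteristic polynomial.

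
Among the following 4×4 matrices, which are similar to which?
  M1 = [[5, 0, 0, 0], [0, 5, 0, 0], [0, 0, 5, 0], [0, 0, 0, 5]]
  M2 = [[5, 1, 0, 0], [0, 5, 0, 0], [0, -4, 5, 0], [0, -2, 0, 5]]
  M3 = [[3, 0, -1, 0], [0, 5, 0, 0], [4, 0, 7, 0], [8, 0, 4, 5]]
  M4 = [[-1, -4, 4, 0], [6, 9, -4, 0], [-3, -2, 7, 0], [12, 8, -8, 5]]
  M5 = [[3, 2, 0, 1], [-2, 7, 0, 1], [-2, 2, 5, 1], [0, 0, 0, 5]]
2 classes: {M1}, {M2, M3, M4, M5}

Characteristic polynomials: χ_{M1} = (x - 5)^4, χ_{M2} = (x - 5)^4, χ_{M3} = (x - 5)^4, χ_{M4} = (x - 5)^4, χ_{M5} = (x - 5)^4.

{M1}: invariant factors x - 5, x - 5, x - 5, x - 5.

{M2, M3, M4, M5}: invariant factors x - 5, x - 5, (x - 5)^2.

Matrices are similar if and only if their invariant-factor lists agree; the partition into similarity classes is {M1}, {M2, M3, M4, M5}.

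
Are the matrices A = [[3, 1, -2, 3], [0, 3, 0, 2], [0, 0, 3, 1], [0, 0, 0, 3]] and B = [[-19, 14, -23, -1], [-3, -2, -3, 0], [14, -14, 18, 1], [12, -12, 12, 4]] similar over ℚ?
trace(A) = 12 but trace(B) = 1. The trace is a similarity invariant, so A and B are not similar.

No.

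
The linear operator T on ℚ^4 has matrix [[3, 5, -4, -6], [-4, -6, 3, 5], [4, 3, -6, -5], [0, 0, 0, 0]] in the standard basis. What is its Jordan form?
The characteristic polynomial is det(xI - A) = x(x + 3)^3, so the eigenvalues are -3 (algebraic multiplicity 3), 0 (algebraic multiplicity 1).

For λ = -3: rank(A + 3I) = 3, rank((A + 3I)^2) = 2, rank((A + 3I)^3) = 1. The eigenspace has dimension 4 - 3 = 1, so there is 1 Jordan block; the rank sequence gives block sizes [3].

For λ = 0: algebraic multiplicity 1 gives one 1×1 block.

Assembling the blocks gives the Jordan form J above.

J = [[-3, 1, 0, 0], [0, -3, 1, 0], [0, 0, -3, 0], [0, 0, 0, 0]]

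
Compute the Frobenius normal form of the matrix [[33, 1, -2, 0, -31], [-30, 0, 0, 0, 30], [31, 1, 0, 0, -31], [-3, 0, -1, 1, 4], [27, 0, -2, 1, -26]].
R = [[2, 0, 0, 0, 0], [0, 0, 0, 0, 30], [0, 1, 0, 0, -31], [0, 0, 1, 0, 0], [0, 0, 0, 1, 6]]

The invariant factors of A (the non-unit diagonal entries of the Smith normal form of xI - A over ℚ[x]) are x - 2, (x - 5)(x - 2)(x^2 + x - 3), each dividing the next. The characteristic polynomial is their product, (x - 5)(x - 2)^2(x^2 + x - 3).

The rational canonical form is the block-diagonal matrix of companion matrices C(f_i):
R = [[2, 0, 0, 0, 0], [0, 0, 0, 0, 30], [0, 1, 0, 0, -31], [0, 0, 1, 0, 0], [0, 0, 0, 1, 6]].

Note the characteristic polynomial does not split into linear factors over ℚ, so A has no Jordan form over ℚ; the rational canonical form exists over any field.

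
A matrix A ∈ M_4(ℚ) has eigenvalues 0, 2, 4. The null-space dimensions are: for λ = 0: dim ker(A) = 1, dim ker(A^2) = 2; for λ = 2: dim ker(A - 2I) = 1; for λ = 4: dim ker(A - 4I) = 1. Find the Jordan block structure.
λ = 0: successive nullity increments [1, 1] count blocks of size ≥ k; block sizes are [2].
λ = 2: successive nullity increments [1] count blocks of size ≥ k; block sizes are [1].
λ = 4: successive nullity increments [1] count blocks of size ≥ k; block sizes are [1].

Jordan blocks: (0, 2), (2, 1), (4, 1)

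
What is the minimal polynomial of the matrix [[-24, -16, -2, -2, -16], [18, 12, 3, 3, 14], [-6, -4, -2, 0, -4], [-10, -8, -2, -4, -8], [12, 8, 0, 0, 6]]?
m_A(x) = (x + 2)^2(x + 4)

The characteristic polynomial factors as (x + 2)^4(x + 4). The minimal polynomial is ∏(x - λ)^{k_λ} where k_λ is the size of the largest Jordan block at λ.

For λ = -4: rank(A + 4I) = 4, and the largest Jordan block has size 1 (the smallest k with rank((A + 4I)^k) = rank((A + 4I)^(k+1))).
For λ = -2: rank(A + 2I) = 2, and the largest Jordan block has size 2 (the smallest k with rank((A + 2I)^k) = rank((A + 2I)^(k+1))).

So m_A(x) = (x + 2)^2(x + 4).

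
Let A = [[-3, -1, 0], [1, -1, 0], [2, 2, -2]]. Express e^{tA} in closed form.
A has Jordan form J = [[-2, 1, 0], [0, -2, 0], [0, 0, -2]] with A = PJP^{-1}, so e^{tA} = P e^{tJ} P^{-1}.

For a Jordan block J_k(λ), e^{tJ_k(λ)} = e^{λt} · (I + tN + t^2 N^2/2! + ... + t^{k-1} N^{k-1}/(k-1)!) where N is the nilpotent superdiagonal part.

Assembling the blocks and conjugating back gives the entries of e^{tA} as shown above.

e^{tA} = [[(1 - t)*e^{-2*t}, -t*e^{-2*t}, 0], [t*e^{-2*t}, (t + 1)*e^{-2*t}, 0], [2*t*e^{-2*t}, 2*t*e^{-2*t}, e^{-2*t}]]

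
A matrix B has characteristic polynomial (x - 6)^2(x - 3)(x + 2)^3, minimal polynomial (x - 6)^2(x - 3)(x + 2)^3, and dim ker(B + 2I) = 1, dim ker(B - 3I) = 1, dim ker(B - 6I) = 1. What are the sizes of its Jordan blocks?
λ = -2: algebraic multiplicity 3 (exponent in χ_B), largest block size 3 (exponent in m_B), 1 block (geometric multiplicity). This forces block sizes [3].
λ = 3: algebraic multiplicity 1 (exponent in χ_B), largest block size 1 (exponent in m_B), 1 block (geometric multiplicity). This forces block sizes [1].
λ = 6: algebraic multiplicity 2 (exponent in χ_B), largest block size 2 (exponent in m_B), 1 block (geometric multiplicity). This forces block sizes [2].

Jordan blocks: (-2, 3), (3, 1), (6, 2)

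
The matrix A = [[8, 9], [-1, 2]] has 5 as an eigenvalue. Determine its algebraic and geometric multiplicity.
The characteristic polynomial is (x - 5)^2, so the factor x - 5 appears with exponent 2: the algebraic multiplicity is 2.

rank(A - 5I) = 1, so the eigenspace has dimension 2 - 1 = 1: the geometric multiplicity is 1.

Since 1 < 2, A is not diagonalizable.

algebraic multiplicity 2, geometric multiplicity 1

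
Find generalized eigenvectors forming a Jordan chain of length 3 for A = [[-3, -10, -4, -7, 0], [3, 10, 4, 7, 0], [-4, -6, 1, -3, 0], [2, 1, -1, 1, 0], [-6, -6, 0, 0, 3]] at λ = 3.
v_1 = [[0, 0, -1, 1, -2]]^T, v_2 = [[-3, 3, -1, -1, 0]]^T, v_3 = [[-1, 1, -1, 0, 0]]^T

We seek v_1 ∈ ker((A - 3I)^3) \ ker((A - 3I)^2), then set v_{i+1} = (A - 3I) v_i.

One such chain is v_1 = [[0, 0, -1, 1, -2]]^T, v_2 = [[-3, 3, -1, -1, 0]]^T, v_3 = [[-1, 1, -1, 0, 0]]^T. Check: (A - 3I) v_3 = [[0, 0, 0, 0, 0]]^T = 0.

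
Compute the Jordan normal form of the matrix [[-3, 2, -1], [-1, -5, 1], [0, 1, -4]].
J = [[-4, 1, 0], [0, -4, 1], [0, 0, -4]]

The characteristic polynomial is det(xI - A) = (x + 4)^3, so the eigenvalues are -4 (algebraic multiplicity 3).

For λ = -4: rank(A + 4I) = 2, rank((A + 4I)^2) = 1, rank((A + 4I)^3) = 0. The eigenspace has dimension 3 - 2 = 1, so there is 1 Jordan block; the rank sequence gives block sizes [3].

Assembling the blocks gives the Jordan form J above.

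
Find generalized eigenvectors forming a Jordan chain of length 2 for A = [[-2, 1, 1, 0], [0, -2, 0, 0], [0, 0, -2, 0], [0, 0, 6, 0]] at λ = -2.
We seek v_1 ∈ ker((A + 2I)^2) \ ker(A + 2I), then set v_{i+1} = (A + 2I) v_i.

One such chain is v_1 = [[0, 1, 0, 0]]^T, v_2 = [[1, 0, 0, 0]]^T. Check: (A + 2I) v_2 = [[0, 0, 0, 0]]^T = 0.

v_1 = [[0, 1, 0, 0]]^T, v_2 = [[1, 0, 0, 0]]^T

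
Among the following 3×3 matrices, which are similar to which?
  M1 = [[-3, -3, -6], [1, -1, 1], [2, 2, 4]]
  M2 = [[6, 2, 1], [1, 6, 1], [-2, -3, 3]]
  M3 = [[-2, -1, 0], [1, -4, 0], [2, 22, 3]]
3 classes: {M1}, {M2}, {M3}

Characteristic polynomials: χ_{M1} = x^3, χ_{M2} = (x - 5)^3, χ_{M3} = (x - 3)(x + 3)^2.

{M1}: invariant factors x^3.

{M2}: invariant factors (x - 5)^3.

{M3}: invariant factors (x - 3)(x + 3)^2.

Matrices are similar if and only if their invariant-factor lists agree; the partition into similarity classes is {M1}, {M2}, {M3}.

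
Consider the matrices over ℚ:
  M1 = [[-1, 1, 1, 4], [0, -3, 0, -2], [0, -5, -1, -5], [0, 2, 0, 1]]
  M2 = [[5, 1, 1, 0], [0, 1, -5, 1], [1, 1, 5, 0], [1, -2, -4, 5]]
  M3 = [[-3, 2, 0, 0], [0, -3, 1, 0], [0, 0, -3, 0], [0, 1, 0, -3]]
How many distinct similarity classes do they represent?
3 classes: {M1}, {M2}, {M3}

Characteristic polynomials: χ_{M1} = (x + 1)^4, χ_{M2} = (x - 4)^4, χ_{M3} = (x + 3)^4.

{M1}: invariant factors x + 1, (x + 1)^3.

{M2}: invariant factors x - 4, (x - 4)^3.

{M3}: invariant factors x + 3, (x + 3)^3.

Matrices are similar if and only if their invariant-factor lists agree; the partition into similarity classes is {M1}, {M2}, {M3}.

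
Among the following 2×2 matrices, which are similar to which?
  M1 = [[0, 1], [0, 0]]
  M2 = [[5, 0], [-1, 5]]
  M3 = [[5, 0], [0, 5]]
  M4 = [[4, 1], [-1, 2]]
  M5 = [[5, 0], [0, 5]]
4 classes: {M1}, {M2}, {M3, M5}, {M4}

Characteristic polynomials: χ_{M1} = x^2, χ_{M2} = (x - 5)^2, χ_{M3} = (x - 5)^2, χ_{M4} = (x - 3)^2, χ_{M5} = (x - 5)^2.

{M1}: invariant factors x^2.

{M2}: invariant factors (x - 5)^2.

{M3, M5}: invariant factors x - 5, x - 5.

{M4}: invariant factors (x - 3)^2.

Matrices are similar if and only if their invariant-factor lists agree; the partition into similarity classes is {M1}, {M2}, {M3, M5}, {M4}.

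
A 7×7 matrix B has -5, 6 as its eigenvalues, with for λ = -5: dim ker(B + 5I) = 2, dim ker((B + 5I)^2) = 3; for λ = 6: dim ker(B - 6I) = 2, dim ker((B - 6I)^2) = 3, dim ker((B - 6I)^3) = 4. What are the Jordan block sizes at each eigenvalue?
λ = -5: successive nullity increments [2, 1] count blocks of size ≥ k; block sizes are [2, 1].
λ = 6: successive nullity increments [2, 1, 1] count blocks of size ≥ k; block sizes are [3, 1].

Jordan blocks: (-5, 2), (-5, 1), (6, 3), (6, 1)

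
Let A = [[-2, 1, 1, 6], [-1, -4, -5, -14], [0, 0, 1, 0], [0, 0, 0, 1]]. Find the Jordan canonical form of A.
J = [[-3, 1, 0, 0], [0, -3, 0, 0], [0, 0, 1, 0], [0, 0, 0, 1]]

The characteristic polynomial is det(xI - A) = (x - 1)^2(x + 3)^2, so the eigenvalues are -3 (algebraic multiplicity 2), 1 (algebraic multiplicity 2).

For λ = -3: rank(A + 3I) = 3, rank((A + 3I)^2) = 2. The eigenspace has dimension 4 - 3 = 1, so there is 1 Jordan block; the rank sequence gives block sizes [2].

For λ = 1: rank(A - I) = 2. The eigenspace has dimension 4 - 2 = 2, so there are 2 Jordan blocks; the rank sequence gives block sizes [1, 1].

Assembling the blocks gives the Jordan form J above.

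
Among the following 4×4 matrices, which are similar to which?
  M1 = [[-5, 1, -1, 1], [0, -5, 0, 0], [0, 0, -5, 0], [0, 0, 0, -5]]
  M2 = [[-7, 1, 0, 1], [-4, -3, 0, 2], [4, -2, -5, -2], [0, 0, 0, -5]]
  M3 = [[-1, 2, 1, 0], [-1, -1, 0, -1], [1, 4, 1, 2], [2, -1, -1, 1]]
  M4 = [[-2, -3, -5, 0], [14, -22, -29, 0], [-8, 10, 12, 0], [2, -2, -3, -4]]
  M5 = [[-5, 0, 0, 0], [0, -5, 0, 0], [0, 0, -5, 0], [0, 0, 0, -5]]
4 classes: {M1, M2}, {M3}, {M4}, {M5}

Characteristic polynomials: χ_{M1} = (x + 5)^4, χ_{M2} = (x + 5)^4, χ_{M3} = x^4, χ_{M4} = (x + 4)^4, χ_{M5} = (x + 5)^4.

{M1, M2}: invariant factors x + 5, x + 5, (x + 5)^2.

{M3}: invariant factors x^2, x^2.

{M4}: invariant factors x + 4, (x + 4)^3.

{M5}: invariant factors x + 5, x + 5, x + 5, x + 5.

Matrices are similar if and only if their invariant-factor lists agree; the partition into similarity classes is {M1, M2}, {M3}, {M4}, {M5}.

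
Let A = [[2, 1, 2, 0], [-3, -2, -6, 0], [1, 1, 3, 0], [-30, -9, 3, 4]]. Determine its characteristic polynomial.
xI - A = [[x - 2, -1, -2, 0], [3, x + 2, 6, 0], [-1, -1, x - 3, 0], [30, 9, -3, x - 4]].

Expanding det(xI - A) along the first row:
det(xI - A) = + (x - 2)·det([[x + 2, 6, 0], [-1, x - 3, 0], [9, -3, x - 4]]) - (-1)·det([[3, 6, 0], [-1, x - 3, 0], [30, -3, x - 4]]) + (-2)·det([[3, x + 2, 0], [-1, -1, 0], [30, 9, x - 4]]) - (0)·det([[3, x + 2, 6], [-1, -1, x - 3], [30, 9, -3]]).

Evaluating gives χ_A(x) = x^4 - 7x^3 + 15x^2 - 13x + 4 = (x - 4)(x - 1)^3.

χ_A(x) = (x - 4)(x - 1)^3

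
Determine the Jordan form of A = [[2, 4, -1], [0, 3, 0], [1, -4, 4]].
The characteristic polynomial is det(xI - A) = (x - 3)^3, so the eigenvalues are 3 (algebraic multiplicity 3).

For λ = 3: rank(A - 3I) = 1, rank((A - 3I)^2) = 0. The eigenspace has dimension 3 - 1 = 2, so there are 2 Jordan blocks; the rank sequence gives block sizes [2, 1].

Assembling the blocks gives the Jordan form J above.

J = [[3, 1, 0], [0, 3, 0], [0, 0, 3]]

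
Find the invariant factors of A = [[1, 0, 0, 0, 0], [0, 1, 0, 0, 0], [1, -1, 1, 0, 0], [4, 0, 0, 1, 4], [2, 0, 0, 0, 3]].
x - 1, x - 1, (x - 3)(x - 1)^2

The Jordan structure of A has elementary divisors (x - 1)^2, (x - 1), (x - 1), (x - 3). Arranging the block sizes at each eigenvalue in decreasing order and taking row products gives the invariant factors.

Invariant factors (smallest first, each dividing the next): x - 1, x - 1, (x - 3)(x - 1)^2.

Check: the last factor (x - 3)(x - 1)^2 is the minimal polynomial, and the product (x - 3)(x - 1)^4 is the characteristic polynomial.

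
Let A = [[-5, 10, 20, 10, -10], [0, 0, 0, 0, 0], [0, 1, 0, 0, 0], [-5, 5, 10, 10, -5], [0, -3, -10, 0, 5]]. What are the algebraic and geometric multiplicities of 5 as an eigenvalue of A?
The characteristic polynomial is x^3(x - 5)^2, so the factor x - 5 appears with exponent 2: the algebraic multiplicity is 2.

rank(A - 5I) = 3, so the eigenspace has dimension 5 - 3 = 2: the geometric multiplicity is 2.

algebraic multiplicity 2, geometric multiplicity 2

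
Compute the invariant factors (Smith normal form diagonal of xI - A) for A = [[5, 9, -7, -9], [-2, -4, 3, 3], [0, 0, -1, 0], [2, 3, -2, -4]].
The Jordan structure of A has elementary divisors (x + 1)^3, (x + 1). Arranging the block sizes at each eigenvalue in decreasing order and taking row products gives the invariant factors.

Invariant factors (smallest first, each dividing the next): x + 1, (x + 1)^3.

Check: the last factor (x + 1)^3 is the minimal polynomial, and the product (x + 1)^4 is the characteristic polynomial.

x + 1, (x + 1)^3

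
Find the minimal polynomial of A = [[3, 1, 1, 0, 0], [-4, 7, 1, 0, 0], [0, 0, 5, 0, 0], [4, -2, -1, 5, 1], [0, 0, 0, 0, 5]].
The characteristic polynomial factors as (x - 5)^5. The minimal polynomial is ∏(x - λ)^{k_λ} where k_λ is the size of the largest Jordan block at λ.

For λ = 5: rank(A - 5I) = 3, and the largest Jordan block has size 3 (the smallest k with rank((A - 5I)^k) = rank((A - 5I)^(k+1))).

So m_A(x) = (x - 5)^3.

m_A(x) = (x - 5)^3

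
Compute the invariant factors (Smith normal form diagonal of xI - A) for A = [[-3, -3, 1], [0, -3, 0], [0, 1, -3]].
(x + 3)^3

The Jordan structure of A has elementary divisors (x + 3)^3. Arranging the block sizes at each eigenvalue in decreasing order and taking row products gives the invariant factors.

Invariant factors (smallest first, each dividing the next): (x + 3)^3.

Check: the last factor (x + 3)^3 is the minimal polynomial, and the product (x + 3)^3 is the characteristic polynomial.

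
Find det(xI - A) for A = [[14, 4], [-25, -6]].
χ_A(x) = (x - 4)^2

xI - A = [[x - 14, -4], [25, x + 6]].

Expanding det(xI - A) along the first row:
det(xI - A) = + (x - 14)·det([[x + 6]]) - (-4)·det([[25]]).

Evaluating gives χ_A(x) = x^2 - 8x + 16 = (x - 4)^2.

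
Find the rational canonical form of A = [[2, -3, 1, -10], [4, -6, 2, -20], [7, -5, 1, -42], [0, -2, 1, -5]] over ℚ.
R = [[0, 0, 0, 0], [1, 0, 0, -5], [0, 1, 0, -16], [0, 0, 1, -8]]

The invariant factors of A (the non-unit diagonal entries of the Smith normal form of xI - A over ℚ[x]) are x(x + 5)(x^2 + 3x + 1), each dividing the next. The characteristic polynomial is their product, x(x + 5)(x^2 + 3x + 1).

The rational canonical form is the block-diagonal matrix of companion matrices C(f_i):
R = [[0, 0, 0, 0], [1, 0, 0, -5], [0, 1, 0, -16], [0, 0, 1, -8]].

Note the characteristic polynomial does not split into linear factors over ℚ, so A has no Jordan form over ℚ; the rational canonical form exists over any field.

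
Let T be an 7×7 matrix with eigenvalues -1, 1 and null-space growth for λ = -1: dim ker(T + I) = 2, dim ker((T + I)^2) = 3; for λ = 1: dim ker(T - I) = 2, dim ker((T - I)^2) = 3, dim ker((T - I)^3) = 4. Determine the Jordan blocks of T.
λ = -1: successive nullity increments [2, 1] count blocks of size ≥ k; block sizes are [2, 1].
λ = 1: successive nullity increments [2, 1, 1] count blocks of size ≥ k; block sizes are [3, 1].

Jordan blocks: (-1, 2), (-1, 1), (1, 3), (1, 1)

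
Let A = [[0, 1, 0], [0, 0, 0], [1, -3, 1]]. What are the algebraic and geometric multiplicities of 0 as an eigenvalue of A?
The characteristic polynomial is x^2(x - 1), so the factor x appears with exponent 2: the algebraic multiplicity is 2.

rank(A) = 2, so the eigenspace has dimension 3 - 2 = 1: the geometric multiplicity is 1.

Since 1 < 2, A is not diagonalizable.

algebraic multiplicity 2, geometric multiplicity 1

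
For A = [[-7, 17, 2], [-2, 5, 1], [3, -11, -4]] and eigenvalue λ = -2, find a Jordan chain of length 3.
We seek v_1 ∈ ker((A + 2I)^3) \ ker((A + 2I)^2), then set v_{i+1} = (A + 2I) v_i.

One such chain is v_1 = [[0, 0, 1]]^T, v_2 = [[2, 1, -2]]^T, v_3 = [[3, 1, -1]]^T. Check: (A + 2I) v_3 = [[0, 0, 0]]^T = 0.

v_1 = [[0, 0, 1]]^T, v_2 = [[2, 1, -2]]^T, v_3 = [[3, 1, -1]]^T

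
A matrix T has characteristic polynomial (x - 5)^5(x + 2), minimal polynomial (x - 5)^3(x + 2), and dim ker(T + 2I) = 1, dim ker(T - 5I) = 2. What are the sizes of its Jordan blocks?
Jordan blocks: (-2, 1), (5, 3), (5, 2)

λ = -2: algebraic multiplicity 1 (exponent in χ_T), largest block size 1 (exponent in m_T), 1 block (geometric multiplicity). This forces block sizes [1].
λ = 5: algebraic multiplicity 5 (exponent in χ_T), largest block size 3 (exponent in m_T), 2 blocks (geometric multiplicity). These force block sizes [3, 2].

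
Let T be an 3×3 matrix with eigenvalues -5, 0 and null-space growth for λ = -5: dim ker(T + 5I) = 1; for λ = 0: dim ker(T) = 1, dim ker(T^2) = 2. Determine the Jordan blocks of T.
λ = -5: successive nullity increments [1] count blocks of size ≥ k; block sizes are [1].
λ = 0: successive nullity increments [1, 1] count blocks of size ≥ k; block sizes are [2].

Jordan blocks: (-5, 1), (0, 2)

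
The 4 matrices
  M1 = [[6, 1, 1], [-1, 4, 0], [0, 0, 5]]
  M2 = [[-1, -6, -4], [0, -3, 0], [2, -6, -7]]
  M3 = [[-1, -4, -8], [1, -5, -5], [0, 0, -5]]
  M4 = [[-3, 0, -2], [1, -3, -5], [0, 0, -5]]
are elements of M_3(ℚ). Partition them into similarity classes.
Characteristic polynomials: χ_{M1} = (x - 5)^3, χ_{M2} = (x + 3)^2(x + 5), χ_{M3} = (x + 3)^2(x + 5), χ_{M4} = (x + 3)^2(x + 5).

{M1}: invariant factors (x - 5)^3.

{M2}: invariant factors x + 3, (x + 3)(x + 5).

{M3, M4}: invariant factors (x + 3)^2(x + 5).

Matrices are similar if and only if their invariant-factor lists agree; the partition into similarity classes is {M1}, {M2}, {M3, M4}.

3 classes: {M1}, {M2}, {M3, M4}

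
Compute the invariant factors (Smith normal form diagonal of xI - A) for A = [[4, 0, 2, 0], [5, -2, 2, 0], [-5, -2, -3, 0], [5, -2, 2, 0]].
x, x^2(x + 1)

The Jordan structure of A has elementary divisors (x + 1), x^2, x. Arranging the block sizes at each eigenvalue in decreasing order and taking row products gives the invariant factors.

Invariant factors (smallest first, each dividing the next): x, x^2(x + 1).

Check: the last factor x^2(x + 1) is the minimal polynomial, and the product x^3(x + 1) is the characteristic polynomial.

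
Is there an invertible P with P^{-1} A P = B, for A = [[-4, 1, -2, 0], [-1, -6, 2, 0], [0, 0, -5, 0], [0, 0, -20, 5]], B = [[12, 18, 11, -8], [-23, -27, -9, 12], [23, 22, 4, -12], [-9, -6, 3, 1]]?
Yes.

Two matrices over a field are similar if and only if they have the same invariant factors.

Both A and B have characteristic polynomial (x - 5)(x + 5)^3 and minimal polynomial (x - 5)(x + 5)^2. Computing further, both have invariant factors x + 5, (x - 5)(x + 5)^2. Hence A and B are similar.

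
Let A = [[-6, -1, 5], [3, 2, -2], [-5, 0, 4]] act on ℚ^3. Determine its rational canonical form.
The invariant factors of A (the non-unit diagonal entries of the Smith normal form of xI - A over ℚ[x]) are x^3 - 4, each dividing the next. The characteristic polynomial is their product, x^3 - 4.

The rational canonical form is the block-diagonal matrix of companion matrices C(f_i):
R = [[0, 0, 4], [1, 0, 0], [0, 1, 0]].

Note the characteristic polynomial does not split into linear factors over ℚ, so A has no Jordan form over ℚ; the rational canonical form exists over any field.

R = [[0, 0, 4], [1, 0, 0], [0, 1, 0]]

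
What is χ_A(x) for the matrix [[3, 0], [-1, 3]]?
xI - A = [[x - 3, 0], [1, x - 3]].

Expanding det(xI - A) along the first row:
det(xI - A) = + (x - 3)·det([[x - 3]]) - (0)·det([[1]]).

Evaluating gives χ_A(x) = x^2 - 6x + 9 = (x - 3)^2.

χ_A(x) = (x - 3)^2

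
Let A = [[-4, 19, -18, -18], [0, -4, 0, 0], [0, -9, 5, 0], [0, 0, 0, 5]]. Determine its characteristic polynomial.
xI - A = [[x + 4, -19, 18, 18], [0, x + 4, 0, 0], [0, 9, x - 5, 0], [0, 0, 0, x - 5]].

Expanding det(xI - A) along the first row:
det(xI - A) = + (x + 4)·det([[x + 4, 0, 0], [9, x - 5, 0], [0, 0, x - 5]]) - (-19)·det([[0, 0, 0], [0, x - 5, 0], [0, 0, x - 5]]) + (18)·det([[0, x + 4, 0], [0, 9, 0], [0, 0, x - 5]]) - (18)·det([[0, x + 4, 0], [0, 9, x - 5], [0, 0, 0]]).

Evaluating gives χ_A(x) = x^4 - 2x^3 - 39x^2 + 40x + 400 = (x - 5)^2(x + 4)^2.

χ_A(x) = (x - 5)^2(x + 4)^2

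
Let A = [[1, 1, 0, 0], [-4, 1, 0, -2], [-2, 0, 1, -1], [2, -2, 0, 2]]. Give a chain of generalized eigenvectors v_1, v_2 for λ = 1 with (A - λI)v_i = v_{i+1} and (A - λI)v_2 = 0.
v_1 = [[-1, 1, -1, 2]]^T, v_2 = [[1, 0, 0, -2]]^T

We seek v_1 ∈ ker((A - I)^2) \ ker(A - I), then set v_{i+1} = (A - I) v_i.

One such chain is v_1 = [[-1, 1, -1, 2]]^T, v_2 = [[1, 0, 0, -2]]^T. Check: (A - I) v_2 = [[0, 0, 0, 0]]^T = 0.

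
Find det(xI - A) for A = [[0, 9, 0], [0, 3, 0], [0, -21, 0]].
xI - A = [[x, -9, 0], [0, x - 3, 0], [0, 21, x]].

Expanding det(xI - A) along the first row:
det(xI - A) = + (x)·det([[x - 3, 0], [21, x]]) - (-9)·det([[0, 0], [0, x]]) + (0)·det([[0, x - 3], [0, 21]]).

Evaluating gives χ_A(x) = x^3 - 3x^2 = x^2(x - 3).

χ_A(x) = x^2(x - 3)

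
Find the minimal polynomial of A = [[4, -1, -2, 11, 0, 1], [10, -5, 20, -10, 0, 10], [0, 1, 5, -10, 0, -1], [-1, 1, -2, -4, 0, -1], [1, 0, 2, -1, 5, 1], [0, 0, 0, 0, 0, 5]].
m_A(x) = (x - 5)^2(x + 5)^2

The characteristic polynomial factors as (x - 5)^4(x + 5)^2. The minimal polynomial is ∏(x - λ)^{k_λ} where k_λ is the size of the largest Jordan block at λ.

For λ = -5: rank(A + 5I) = 5, and the largest Jordan block has size 2 (the smallest k with rank((A + 5I)^k) = rank((A + 5I)^(k+1))).
For λ = 5: rank(A - 5I) = 4, and the largest Jordan block has size 2 (the smallest k with rank((A - 5I)^k) = rank((A - 5I)^(k+1))).

So m_A(x) = (x - 5)^2(x + 5)^2.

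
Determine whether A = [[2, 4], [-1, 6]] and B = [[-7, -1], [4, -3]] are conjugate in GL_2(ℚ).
trace(A) = 8 but trace(B) = -10. The trace is a similarity invariant, so A and B are not similar.

No.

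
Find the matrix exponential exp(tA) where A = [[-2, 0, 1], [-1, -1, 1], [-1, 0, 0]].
e^{tA} = [[(1 - t)*e^{-t}, 0, t*e^{-t}], [-t*e^{-t}, e^{-t}, t*e^{-t}], [-t*e^{-t}, 0, (t + 1)*e^{-t}]]

A has Jordan form J = [[-1, 1, 0], [0, -1, 0], [0, 0, -1]] with A = PJP^{-1}, so e^{tA} = P e^{tJ} P^{-1}.

For a Jordan block J_k(λ), e^{tJ_k(λ)} = e^{λt} · (I + tN + t^2 N^2/2! + ... + t^{k-1} N^{k-1}/(k-1)!) where N is the nilpotent superdiagonal part.

Assembling the blocks and conjugating back gives the entries of e^{tA} as shown above.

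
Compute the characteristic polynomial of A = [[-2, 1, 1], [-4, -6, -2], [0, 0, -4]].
χ_A(x) = (x + 4)^3

xI - A = [[x + 2, -1, -1], [4, x + 6, 2], [0, 0, x + 4]].

Expanding det(xI - A) along the first row:
det(xI - A) = + (x + 2)·det([[x + 6, 2], [0, x + 4]]) - (-1)·det([[4, 2], [0, x + 4]]) + (-1)·det([[4, x + 6], [0, 0]]).

Evaluating gives χ_A(x) = x^3 + 12x^2 + 48x + 64 = (x + 4)^3.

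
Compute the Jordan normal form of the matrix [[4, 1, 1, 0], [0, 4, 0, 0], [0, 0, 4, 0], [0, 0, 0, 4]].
J = [[4, 1, 0, 0], [0, 4, 0, 0], [0, 0, 4, 0], [0, 0, 0, 4]]

The characteristic polynomial is det(xI - A) = (x - 4)^4, so the eigenvalues are 4 (algebraic multiplicity 4).

For λ = 4: rank(A - 4I) = 1, rank((A - 4I)^2) = 0. The eigenspace has dimension 4 - 1 = 3, so there are 3 Jordan blocks; the rank sequence gives block sizes [2, 1, 1].

Assembling the blocks gives the Jordan form J above.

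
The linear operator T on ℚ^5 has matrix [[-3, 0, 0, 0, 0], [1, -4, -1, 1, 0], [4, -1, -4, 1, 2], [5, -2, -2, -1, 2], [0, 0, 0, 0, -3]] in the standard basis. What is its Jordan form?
J = [[-3, 1, 0, 0, 0], [0, -3, 0, 0, 0], [0, 0, -3, 1, 0], [0, 0, 0, -3, 0], [0, 0, 0, 0, -3]]

The characteristic polynomial is det(xI - A) = (x + 3)^5, so the eigenvalues are -3 (algebraic multiplicity 5).

For λ = -3: rank(A + 3I) = 2, rank((A + 3I)^2) = 0. The eigenspace has dimension 5 - 2 = 3, so there are 3 Jordan blocks; the rank sequence gives block sizes [2, 2, 1].

Assembling the blocks gives the Jordan form J above.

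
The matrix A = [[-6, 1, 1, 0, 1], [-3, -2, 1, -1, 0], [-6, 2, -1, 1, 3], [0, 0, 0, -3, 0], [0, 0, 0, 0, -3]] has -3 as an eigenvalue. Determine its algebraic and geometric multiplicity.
algebraic multiplicity 5, geometric multiplicity 3

The characteristic polynomial is (x + 3)^5, so the factor x + 3 appears with exponent 5: the algebraic multiplicity is 5.

rank(A + 3I) = 2, so the eigenspace has dimension 5 - 2 = 3: the geometric multiplicity is 3.

Since 3 < 5, A is not diagonalizable.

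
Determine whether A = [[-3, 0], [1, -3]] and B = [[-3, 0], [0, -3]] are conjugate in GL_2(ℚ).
Both have characteristic polynomial (x + 3)^2, but the minimal polynomial of A is (x + 3)^2 while the minimal polynomial of B is x + 3. The minimal polynomial is a similarity invariant, so A and B are not similar.

No.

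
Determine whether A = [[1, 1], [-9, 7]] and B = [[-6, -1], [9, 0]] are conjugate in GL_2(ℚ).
trace(A) = 8 but trace(B) = -6. The trace is a similarity invariant, so A and B are not similar.

No.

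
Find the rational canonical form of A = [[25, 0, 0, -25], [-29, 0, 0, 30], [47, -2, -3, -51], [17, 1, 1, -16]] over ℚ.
R = [[0, 0, 0, -25], [1, 0, 0, 30], [0, 1, 0, -19], [0, 0, 1, 6]]

The invariant factors of A (the non-unit diagonal entries of the Smith normal form of xI - A over ℚ[x]) are (x^2 - 3x + 5)^2, each dividing the next. The characteristic polynomial is their product, (x^2 - 3x + 5)^2.

The rational canonical form is the block-diagonal matrix of companion matrices C(f_i):
R = [[0, 0, 0, -25], [1, 0, 0, 30], [0, 1, 0, -19], [0, 0, 1, 6]].

Note the characteristic polynomial does not split into linear factors over ℚ, so A has no Jordan form over ℚ; the rational canonical form exists over any field.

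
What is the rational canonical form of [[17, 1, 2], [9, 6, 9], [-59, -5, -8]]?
The invariant factors of A (the non-unit diagonal entries of the Smith normal form of xI - A over ℚ[x]) are (x - 6)^2(x - 3), each dividing the next. The characteristic polynomial is their product, (x - 6)^2(x - 3).

The rational canonical form is the block-diagonal matrix of companion matrices C(f_i):
R = [[0, 0, 108], [1, 0, -72], [0, 1, 15]].

R = [[0, 0, 108], [1, 0, -72], [0, 1, 15]]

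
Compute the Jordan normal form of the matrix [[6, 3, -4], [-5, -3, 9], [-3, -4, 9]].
The characteristic polynomial is det(xI - A) = (x - 4)^3, so the eigenvalues are 4 (algebraic multiplicity 3).

For λ = 4: rank(A - 4I) = 2, rank((A - 4I)^2) = 1, rank((A - 4I)^3) = 0. The eigenspace has dimension 3 - 2 = 1, so there is 1 Jordan block; the rank sequence gives block sizes [3].

Assembling the blocks gives the Jordan form J above.

J = [[4, 1, 0], [0, 4, 1], [0, 0, 4]]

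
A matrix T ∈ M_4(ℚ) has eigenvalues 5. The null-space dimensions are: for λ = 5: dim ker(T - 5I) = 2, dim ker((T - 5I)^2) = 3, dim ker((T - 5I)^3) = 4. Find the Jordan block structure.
Jordan blocks: (5, 3), (5, 1)

λ = 5: successive nullity increments [2, 1, 1] count blocks of size ≥ k; block sizes are [3, 1].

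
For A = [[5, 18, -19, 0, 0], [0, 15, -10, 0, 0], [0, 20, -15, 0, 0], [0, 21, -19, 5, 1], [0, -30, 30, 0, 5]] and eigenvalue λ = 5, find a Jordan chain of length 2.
v_1 = [[0, -1, -1, 0, 3]]^T, v_2 = [[1, 0, 0, 1, 0]]^T

We seek v_1 ∈ ker((A - 5I)^2) \ ker(A - 5I), then set v_{i+1} = (A - 5I) v_i.

One such chain is v_1 = [[0, -1, -1, 0, 3]]^T, v_2 = [[1, 0, 0, 1, 0]]^T. Check: (A - 5I) v_2 = [[0, 0, 0, 0, 0]]^T = 0.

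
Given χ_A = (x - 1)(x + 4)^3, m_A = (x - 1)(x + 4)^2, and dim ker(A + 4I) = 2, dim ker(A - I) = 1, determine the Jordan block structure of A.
Jordan blocks: (-4, 2), (-4, 1), (1, 1)

λ = -4: algebraic multiplicity 3 (exponent in χ_A), largest block size 2 (exponent in m_A), 2 blocks (geometric multiplicity). These force block sizes [2, 1].
λ = 1: algebraic multiplicity 1 (exponent in χ_A), largest block size 1 (exponent in m_A), 1 block (geometric multiplicity). This forces block sizes [1].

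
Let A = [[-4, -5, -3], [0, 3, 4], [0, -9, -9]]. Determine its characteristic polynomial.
χ_A(x) = (x + 3)^2(x + 4)

xI - A = [[x + 4, 5, 3], [0, x - 3, -4], [0, 9, x + 9]].

Expanding det(xI - A) along the first row:
det(xI - A) = + (x + 4)·det([[x - 3, -4], [9, x + 9]]) - (5)·det([[0, -4], [0, x + 9]]) + (3)·det([[0, x - 3], [0, 9]]).

Evaluating gives χ_A(x) = x^3 + 10x^2 + 33x + 36 = (x + 3)^2(x + 4).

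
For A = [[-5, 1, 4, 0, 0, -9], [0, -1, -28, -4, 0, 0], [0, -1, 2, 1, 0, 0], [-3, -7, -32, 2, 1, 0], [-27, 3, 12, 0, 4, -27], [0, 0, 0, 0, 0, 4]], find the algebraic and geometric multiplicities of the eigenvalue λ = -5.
algebraic multiplicity 2, geometric multiplicity 1

The characteristic polynomial is (x - 4)^4(x + 5)^2, so the factor x + 5 appears with exponent 2: the algebraic multiplicity is 2.

rank(A + 5I) = 5, so the eigenspace has dimension 6 - 5 = 1: the geometric multiplicity is 1.

Since 1 < 2, A is not diagonalizable.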